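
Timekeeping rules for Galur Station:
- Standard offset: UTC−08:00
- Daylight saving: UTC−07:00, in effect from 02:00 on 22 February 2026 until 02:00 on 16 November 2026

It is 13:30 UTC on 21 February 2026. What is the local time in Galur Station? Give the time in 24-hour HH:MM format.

At the standard offset (UTC−08:00), 13:30 UTC − 8h = 05:30 Galur Station standard time.
The standard-time date in Galur Station, 21 February 2026, is outside the daylight-saving period (22 February – 16 November), so Galur Station is on standard time, UTC−08:00.
13:30 UTC − 8h = 05:30 local.

05:30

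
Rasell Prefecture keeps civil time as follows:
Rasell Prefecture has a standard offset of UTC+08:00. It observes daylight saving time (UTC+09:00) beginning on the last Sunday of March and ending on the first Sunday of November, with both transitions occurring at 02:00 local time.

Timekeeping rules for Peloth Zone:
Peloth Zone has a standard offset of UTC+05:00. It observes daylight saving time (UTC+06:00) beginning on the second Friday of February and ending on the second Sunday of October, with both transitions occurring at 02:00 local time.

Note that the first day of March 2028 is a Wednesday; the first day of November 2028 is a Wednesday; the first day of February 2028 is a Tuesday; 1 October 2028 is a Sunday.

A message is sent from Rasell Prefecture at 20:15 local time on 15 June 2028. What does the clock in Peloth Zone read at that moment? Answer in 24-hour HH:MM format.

17:15

1 March 2028 is a Wednesday, so Sundays fall on 5, 12, 19, 26; the last is March 26.
1 November 2028 is a Wednesday, so the first Sunday is November 5.
15 June 2028 lies within the daylight-saving period (26 March – 5 November), so Rasell Prefecture is on daylight time, UTC+09:00.
20:15 Rasell Prefecture − 9h = 11:15 UTC.
1 February 2028 is a Tuesday, so the first Friday is February 4 and the second is February 11.
1 October 2028 is a Sunday, so the first Sunday is October 1 and the second is October 8.
At the standard offset (UTC+05:00), 11:15 UTC + 5h = 16:15 Peloth Zone standard time.
The standard-time date in Peloth Zone, 15 June 2028, falls between 11 February and 8 October, so daylight saving is in effect and Peloth Zone is at UTC+06:00.
11:15 UTC + 6h = 17:15 Peloth Zone.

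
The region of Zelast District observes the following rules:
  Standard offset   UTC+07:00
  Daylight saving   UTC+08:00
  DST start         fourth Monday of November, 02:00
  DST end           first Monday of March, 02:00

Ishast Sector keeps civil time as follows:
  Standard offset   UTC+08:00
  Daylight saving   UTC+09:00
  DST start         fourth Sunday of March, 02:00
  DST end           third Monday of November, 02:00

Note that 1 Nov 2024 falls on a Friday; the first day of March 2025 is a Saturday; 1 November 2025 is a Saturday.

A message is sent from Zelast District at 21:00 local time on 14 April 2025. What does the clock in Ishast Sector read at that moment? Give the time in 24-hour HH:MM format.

23:00

1 November 2024 is a Friday, so the first Monday is November 4 and the fourth is November 25.
1 March 2025 is a Saturday, so the first Monday is March 3.
Daylight saving runs 25 November 2024 – 3 March 2025; 14 April 2025 is outside that window, so Zelast District is on standard time at UTC+07:00.
21:00 Zelast District − 7h = 14:00 UTC.
1 March 2025 is a Saturday, so the first Sunday is March 2 and the fourth is March 23.
1 November 2025 is a Saturday, so the first Monday is November 3 and the third is November 17.
At the standard offset (UTC+08:00), 14:00 UTC + 8h = 22:00 Ishast Sector standard time.
Daylight saving runs 23 March – 17 November; the standard-time date in Ishast Sector, 14 April 2025, is inside that window, so Ishast Sector is at UTC+09:00.
14:00 UTC + 9h = 23:00 Ishast Sector.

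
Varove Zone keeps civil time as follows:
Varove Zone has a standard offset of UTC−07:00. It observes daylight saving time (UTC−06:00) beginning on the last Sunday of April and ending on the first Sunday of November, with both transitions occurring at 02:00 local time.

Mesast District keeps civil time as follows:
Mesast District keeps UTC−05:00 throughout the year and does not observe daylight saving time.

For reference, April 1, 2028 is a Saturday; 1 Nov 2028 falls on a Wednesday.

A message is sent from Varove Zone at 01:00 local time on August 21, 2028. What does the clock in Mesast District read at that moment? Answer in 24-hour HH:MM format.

1 April 2028 is a Saturday, so Sundays fall on 2, 9, 16, 23, 30; the last is April 30.
1 November 2028 is a Wednesday, so the first Sunday is November 5.
August 21, 2028 falls between 30 April and 5 November, so daylight saving is in effect and Varove Zone is at UTC−06:00.
01:00 Varove Zone + 6h = 07:00 UTC.
Mesast District has no daylight saving, so its offset is UTC−05:00 year-round.
07:00 UTC − 5h = 02:00 Mesast District.

02:00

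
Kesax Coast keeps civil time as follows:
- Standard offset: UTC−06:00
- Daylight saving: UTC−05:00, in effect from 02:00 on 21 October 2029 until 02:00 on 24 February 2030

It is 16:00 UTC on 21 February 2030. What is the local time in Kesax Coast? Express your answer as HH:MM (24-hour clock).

At the standard offset (UTC−06:00), 16:00 UTC − 6h = 10:00 Kesax Coast standard time.
The standard-time date in Kesax Coast, 21 February 2030, falls between 21 October 2029 and 24 February 2030, so daylight saving is in effect and Kesax Coast is at UTC−05:00.
16:00 UTC − 5h = 11:00 local.

11:00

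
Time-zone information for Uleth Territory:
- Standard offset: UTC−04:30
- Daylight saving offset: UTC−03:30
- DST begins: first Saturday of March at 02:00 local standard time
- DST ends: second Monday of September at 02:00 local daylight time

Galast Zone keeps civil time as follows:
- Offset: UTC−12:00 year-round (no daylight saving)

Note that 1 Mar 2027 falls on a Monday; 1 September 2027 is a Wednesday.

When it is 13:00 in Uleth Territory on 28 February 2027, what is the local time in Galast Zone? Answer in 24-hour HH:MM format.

05:30

1 March 2027 is a Monday, so the first Saturday is March 6.
1 September 2027 is a Wednesday, so the first Monday is September 6 and the second is September 13.
28 February 2027 is outside the daylight-saving period (6 March – 13 September), so Uleth Territory is on standard time, UTC−04:30.
13:00 Uleth Territory + 4h30m = 17:30 UTC.
Galast Zone stays on UTC−12:00 all year.
17:30 UTC − 12h = 05:30 Galast Zone.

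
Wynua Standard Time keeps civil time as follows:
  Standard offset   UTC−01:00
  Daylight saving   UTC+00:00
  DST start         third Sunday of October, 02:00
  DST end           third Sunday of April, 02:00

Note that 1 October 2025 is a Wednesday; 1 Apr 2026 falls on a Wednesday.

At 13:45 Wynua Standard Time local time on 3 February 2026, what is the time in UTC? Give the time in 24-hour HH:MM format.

13:45

1 October 2025 is a Wednesday, so the first Sunday is October 5 and the third is October 19.
1 April 2026 is a Wednesday, so the first Sunday is April 5 and the third is April 19.
3 February 2026 lies within the daylight-saving period (19 October 2025 – 19 April 2026), so Wynua Standard Time is on daylight time, UTC+00:00.
13:45 local − 0h = 13:45 UTC.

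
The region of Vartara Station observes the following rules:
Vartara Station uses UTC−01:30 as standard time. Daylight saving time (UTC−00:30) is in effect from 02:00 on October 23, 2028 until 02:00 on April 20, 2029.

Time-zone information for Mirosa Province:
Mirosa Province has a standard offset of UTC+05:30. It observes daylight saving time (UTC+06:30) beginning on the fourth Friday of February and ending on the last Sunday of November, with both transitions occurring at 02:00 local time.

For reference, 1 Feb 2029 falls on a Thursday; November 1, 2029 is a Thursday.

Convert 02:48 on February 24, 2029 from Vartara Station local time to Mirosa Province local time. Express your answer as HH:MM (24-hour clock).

Daylight saving runs 23 October 2028 – 20 April 2029; February 24, 2029 is inside that window, so Vartara Station is at UTC−00:30.
02:48 Vartara Station + 0h30m = 03:18 UTC.
1 February 2029 is a Thursday, so the first Friday is February 2 and the fourth is February 23.
1 November 2029 is a Thursday, so Sundays fall on 4, 11, 18, 25; the last is November 25.
At the standard offset (UTC+05:30), 03:18 UTC + 5h30m = 08:48 Mirosa Province standard time.
Daylight saving runs 23 February – 25 November; the standard-time date in Mirosa Province, February 24, 2029, is inside that window, so Mirosa Province is at UTC+06:30.
03:18 UTC + 6h30m = 09:48 Mirosa Province.

09:48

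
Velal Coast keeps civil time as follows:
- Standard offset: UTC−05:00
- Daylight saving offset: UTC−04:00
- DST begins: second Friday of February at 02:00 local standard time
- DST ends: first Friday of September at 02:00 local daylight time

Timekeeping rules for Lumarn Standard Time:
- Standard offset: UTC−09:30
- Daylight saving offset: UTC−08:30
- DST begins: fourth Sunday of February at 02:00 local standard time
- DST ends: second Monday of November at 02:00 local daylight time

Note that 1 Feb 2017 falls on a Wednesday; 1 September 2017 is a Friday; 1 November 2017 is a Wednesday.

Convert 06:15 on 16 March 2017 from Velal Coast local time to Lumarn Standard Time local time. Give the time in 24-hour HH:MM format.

1 February 2017 is a Wednesday, so the first Friday is February 3 and the second is February 10.
1 September 2017 is a Friday, so the first Friday is September 1.
Daylight saving runs 10 February – 1 September; 16 March 2017 is inside that window, so Velal Coast is at UTC−04:00.
06:15 Velal Coast + 4h = 10:15 UTC.
1 February 2017 is a Wednesday, so the first Sunday is February 5 and the fourth is February 26.
1 November 2017 is a Wednesday, so the first Monday is November 6 and the second is November 13.
At the standard offset (UTC−09:30), 10:15 UTC − 9h30m = 00:45 Lumarn Standard Time standard time.
Daylight saving runs 26 February – 13 November; the standard-time date in Lumarn Standard Time, 16 March 2017, is inside that window, so Lumarn Standard Time is at UTC−08:30.
10:15 UTC − 8h30m = 01:45 Lumarn Standard Time.

01:45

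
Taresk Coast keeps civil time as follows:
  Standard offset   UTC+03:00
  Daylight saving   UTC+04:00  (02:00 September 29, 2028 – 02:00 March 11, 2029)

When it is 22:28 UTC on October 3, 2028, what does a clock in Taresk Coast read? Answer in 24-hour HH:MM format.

At the standard offset (UTC+03:00), 22:28 UTC + 3h = 01:28 Taresk Coast standard time (rolling into the next day, 4 October 2028).
The standard-time date in Taresk Coast, October 4, 2028, lies within the daylight-saving period (29 September 2028 – 11 March 2029), so Taresk Coast is on daylight time, UTC+04:00.
22:28 UTC + 4h = 02:28 local (rolling into the next day, 4 October 2028).

02:28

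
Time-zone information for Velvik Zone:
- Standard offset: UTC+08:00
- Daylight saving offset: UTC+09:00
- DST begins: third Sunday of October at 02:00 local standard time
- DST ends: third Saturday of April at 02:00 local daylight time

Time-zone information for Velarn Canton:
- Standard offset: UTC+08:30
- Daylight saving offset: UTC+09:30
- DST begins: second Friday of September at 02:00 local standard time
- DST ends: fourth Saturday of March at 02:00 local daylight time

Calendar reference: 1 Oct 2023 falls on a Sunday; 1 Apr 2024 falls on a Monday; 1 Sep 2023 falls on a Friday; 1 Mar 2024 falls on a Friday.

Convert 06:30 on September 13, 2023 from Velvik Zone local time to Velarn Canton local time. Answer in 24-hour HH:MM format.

08:00

1 October 2023 is a Sunday, so the first Sunday is October 1 and the third is October 15.
1 April 2024 is a Monday, so the first Saturday is April 6 and the third is April 20.
September 13, 2023 is outside the daylight-saving period (15 October 2023 – 20 April 2024), so Velvik Zone is on standard time, UTC+08:00.
06:30 Velvik Zone − 8h = 22:30 UTC (rolling into the previous day, 12 September 2023).
1 September 2023 is a Friday, so the first Friday is September 1 and the second is September 8.
1 March 2024 is a Friday, so the first Saturday is March 2 and the fourth is March 23.
At the standard offset (UTC+08:30), 22:30 UTC + 8h30m = 07:00 Velarn Canton standard time (rolling into the next day, 13 September 2023).
The standard-time date in Velarn Canton, September 13, 2023, falls between 8 September 2023 and 23 March 2024, so daylight saving is in effect and Velarn Canton is at UTC+09:30.
22:30 UTC + 9h30m = 08:00 Velarn Canton (rolling into the next day, 13 September 2023).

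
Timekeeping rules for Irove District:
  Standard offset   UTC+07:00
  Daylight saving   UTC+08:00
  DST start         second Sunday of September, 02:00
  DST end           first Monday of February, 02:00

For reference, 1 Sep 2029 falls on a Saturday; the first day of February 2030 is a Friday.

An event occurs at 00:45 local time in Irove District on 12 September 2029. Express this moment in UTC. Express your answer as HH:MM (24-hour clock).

16:45

1 September 2029 is a Saturday, so the first Sunday is September 2 and the second is September 9.
1 February 2030 is a Friday, so the first Monday is February 4.
12 September 2029 falls between 9 September 2029 and 4 February 2030, so daylight saving is in effect and Irove District is at UTC+08:00.
00:45 local − 8h = 16:45 UTC (rolling into the previous day, 11 September 2029).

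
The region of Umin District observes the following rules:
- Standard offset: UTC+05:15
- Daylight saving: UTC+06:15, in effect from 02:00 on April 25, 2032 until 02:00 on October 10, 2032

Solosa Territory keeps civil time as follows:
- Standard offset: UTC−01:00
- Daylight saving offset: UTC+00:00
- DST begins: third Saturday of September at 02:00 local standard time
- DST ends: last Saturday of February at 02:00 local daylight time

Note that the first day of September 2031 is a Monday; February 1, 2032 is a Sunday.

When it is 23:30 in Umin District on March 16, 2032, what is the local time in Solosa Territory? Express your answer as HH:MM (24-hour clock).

March 16, 2032 does not fall between 25 April and 10 October, so daylight saving is not in effect and Umin District is at UTC+05:15.
23:30 Umin District − 5h15m = 18:15 UTC.
1 September 2031 is a Monday, so the first Saturday is September 6 and the third is September 20.
1 February 2032 is a Sunday, so Saturdays fall on 7, 14, 21, 28; the last is February 28.
At the standard offset (UTC−01:00), 18:15 UTC − 1h = 17:15 Solosa Territory standard time.
Daylight saving runs 20 September 2031 – 28 February 2032; the standard-time date in Solosa Territory, March 16, 2032, is outside that window, so Solosa Territory is on standard time at UTC−01:00.
18:15 UTC − 1h = 17:15 Solosa Territory.

17:15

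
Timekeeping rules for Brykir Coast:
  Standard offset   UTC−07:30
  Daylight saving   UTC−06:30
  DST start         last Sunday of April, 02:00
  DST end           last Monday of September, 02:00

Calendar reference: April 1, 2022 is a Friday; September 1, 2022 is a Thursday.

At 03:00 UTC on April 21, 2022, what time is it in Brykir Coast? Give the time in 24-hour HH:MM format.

1 April 2022 is a Friday, so Sundays fall on 3, 10, 17, 24; the last is April 24.
1 September 2022 is a Thursday, so Mondays fall on 5, 12, 19, 26; the last is September 26.
At the standard offset (UTC−07:30), 03:00 UTC − 7h30m = 19:30 Brykir Coast standard time (rolling into the previous day, 20 April 2022).
Daylight saving runs 24 April – 26 September; the standard-time date in Brykir Coast, April 20, 2022, is outside that window, so Brykir Coast is on standard time at UTC−07:30.
03:00 UTC − 7h30m = 19:30 local (rolling into the previous day, 20 April 2022).

19:30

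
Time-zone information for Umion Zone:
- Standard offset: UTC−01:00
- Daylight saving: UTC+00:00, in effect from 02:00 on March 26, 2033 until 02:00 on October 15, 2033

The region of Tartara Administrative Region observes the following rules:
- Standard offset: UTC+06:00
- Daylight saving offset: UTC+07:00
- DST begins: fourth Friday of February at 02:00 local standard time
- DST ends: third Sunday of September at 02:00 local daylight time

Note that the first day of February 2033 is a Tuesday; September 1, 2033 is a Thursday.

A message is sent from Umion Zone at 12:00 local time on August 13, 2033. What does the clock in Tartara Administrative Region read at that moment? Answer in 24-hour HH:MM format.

19:00

August 13, 2033 lies within the daylight-saving period (26 March – 15 October), so Umion Zone is on daylight time, UTC+00:00.
12:00 Umion Zone − 0h = 12:00 UTC.
1 February 2033 is a Tuesday, so the first Friday is February 4 and the fourth is February 25.
1 September 2033 is a Thursday, so the first Sunday is September 4 and the third is September 18.
At the standard offset (UTC+06:00), 12:00 UTC + 6h = 18:00 Tartara Administrative Region standard time.
The standard-time date in Tartara Administrative Region, August 13, 2033, lies within the daylight-saving period (25 February – 18 September), so Tartara Administrative Region is on daylight time, UTC+07:00.
12:00 UTC + 7h = 19:00 Tartara Administrative Region.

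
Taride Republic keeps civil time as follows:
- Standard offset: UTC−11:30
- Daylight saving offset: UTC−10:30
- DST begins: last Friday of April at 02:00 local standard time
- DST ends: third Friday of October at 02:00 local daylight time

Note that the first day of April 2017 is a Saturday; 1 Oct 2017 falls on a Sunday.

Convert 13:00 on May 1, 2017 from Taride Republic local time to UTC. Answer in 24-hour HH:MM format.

23:30

1 April 2017 is a Saturday, so Fridays fall on 7, 14, 21, 28; the last is April 28.
1 October 2017 is a Sunday, so the first Friday is October 6 and the third is October 20.
May 1, 2017 falls between 28 April and 20 October, so daylight saving is in effect and Taride Republic is at UTC−10:30.
13:00 local + 10h30m = 23:30 UTC.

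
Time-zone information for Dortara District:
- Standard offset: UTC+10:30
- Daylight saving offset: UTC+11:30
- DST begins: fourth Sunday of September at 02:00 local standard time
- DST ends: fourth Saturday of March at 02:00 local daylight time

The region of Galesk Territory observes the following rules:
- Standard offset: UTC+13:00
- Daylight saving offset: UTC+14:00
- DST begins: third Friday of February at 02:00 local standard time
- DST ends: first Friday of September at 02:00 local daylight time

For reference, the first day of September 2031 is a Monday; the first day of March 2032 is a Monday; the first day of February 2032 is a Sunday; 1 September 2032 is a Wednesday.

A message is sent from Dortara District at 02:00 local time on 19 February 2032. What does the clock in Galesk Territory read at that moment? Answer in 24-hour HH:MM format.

1 September 2031 is a Monday, so the first Sunday is September 7 and the fourth is September 28.
1 March 2032 is a Monday, so the first Saturday is March 6 and the fourth is March 27.
Daylight saving runs 28 September 2031 – 27 March 2032; 19 February 2032 is inside that window, so Dortara District is at UTC+11:30.
02:00 Dortara District − 11h30m = 14:30 UTC (rolling into the previous day, 18 February 2032).
1 February 2032 is a Sunday, so the first Friday is February 6 and the third is February 20.
1 September 2032 is a Wednesday, so the first Friday is September 3.
At the standard offset (UTC+13:00), 14:30 UTC + 13h = 03:30 Galesk Territory standard time (rolling into the next day, 19 February 2032).
Daylight saving runs 20 February – 3 September; the standard-time date in Galesk Territory, 19 February 2032, is outside that window, so Galesk Territory is on standard time at UTC+13:00.
14:30 UTC + 13h = 03:30 Galesk Territory (rolling into the next day, 19 February 2032).

03:30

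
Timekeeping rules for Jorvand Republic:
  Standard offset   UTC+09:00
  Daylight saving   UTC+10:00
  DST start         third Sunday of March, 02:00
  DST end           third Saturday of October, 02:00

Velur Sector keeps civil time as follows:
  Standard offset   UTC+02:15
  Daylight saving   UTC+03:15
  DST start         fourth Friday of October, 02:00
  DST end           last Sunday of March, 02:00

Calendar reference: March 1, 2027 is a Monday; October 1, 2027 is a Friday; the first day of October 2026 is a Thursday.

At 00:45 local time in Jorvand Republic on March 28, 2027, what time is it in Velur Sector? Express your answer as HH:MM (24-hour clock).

18:00

1 March 2027 is a Monday, so the first Sunday is March 7 and the third is March 21.
1 October 2027 is a Friday, so the first Saturday is October 2 and the third is October 16.
March 28, 2027 lies within the daylight-saving period (21 March – 16 October), so Jorvand Republic is on daylight time, UTC+10:00.
00:45 Jorvand Republic − 10h = 14:45 UTC (rolling into the previous day, 27 March 2027).
1 October 2026 is a Thursday, so the first Friday is October 2 and the fourth is October 23.
1 March 2027 is a Monday, so Sundays fall on 7, 14, 21, 28; the last is March 28.
At the standard offset (UTC+02:15), 14:45 UTC + 2h15m = 17:00 Velur Sector standard time.
The standard-time date in Velur Sector, March 27, 2027, lies within the daylight-saving period (23 October 2026 – 28 March 2027), so Velur Sector is on daylight time, UTC+03:15.
14:45 UTC + 3h15m = 18:00 Velur Sector.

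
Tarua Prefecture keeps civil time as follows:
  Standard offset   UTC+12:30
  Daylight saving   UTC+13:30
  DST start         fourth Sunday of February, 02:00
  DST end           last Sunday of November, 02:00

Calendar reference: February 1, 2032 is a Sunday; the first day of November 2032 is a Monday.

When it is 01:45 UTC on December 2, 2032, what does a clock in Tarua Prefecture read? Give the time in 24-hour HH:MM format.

1 February 2032 is a Sunday, so the first Sunday is February 1 and the fourth is February 22.
1 November 2032 is a Monday, so Sundays fall on 7, 14, 21, 28; the last is November 28.
At the standard offset (UTC+12:30), 01:45 UTC + 12h30m = 14:15 Tarua Prefecture standard time.
The standard-time date in Tarua Prefecture, December 2, 2032, is outside the daylight-saving period (22 February – 28 November), so Tarua Prefecture is on standard time, UTC+12:30.
01:45 UTC + 12h30m = 14:15 local.

14:15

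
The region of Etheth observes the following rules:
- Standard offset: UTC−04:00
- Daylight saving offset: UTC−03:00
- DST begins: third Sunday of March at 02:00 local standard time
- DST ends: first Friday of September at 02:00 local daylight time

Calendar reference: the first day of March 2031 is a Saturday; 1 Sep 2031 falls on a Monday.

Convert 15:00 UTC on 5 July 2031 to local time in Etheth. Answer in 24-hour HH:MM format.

12:00

1 March 2031 is a Saturday, so the first Sunday is March 2 and the third is March 16.
1 September 2031 is a Monday, so the first Friday is September 5.
At the standard offset (UTC−04:00), 15:00 UTC − 4h = 11:00 Etheth standard time.
The standard-time date in Etheth, 5 July 2031, falls between 16 March and 5 September, so daylight saving is in effect and Etheth is at UTC−03:00.
15:00 UTC − 3h = 12:00 local.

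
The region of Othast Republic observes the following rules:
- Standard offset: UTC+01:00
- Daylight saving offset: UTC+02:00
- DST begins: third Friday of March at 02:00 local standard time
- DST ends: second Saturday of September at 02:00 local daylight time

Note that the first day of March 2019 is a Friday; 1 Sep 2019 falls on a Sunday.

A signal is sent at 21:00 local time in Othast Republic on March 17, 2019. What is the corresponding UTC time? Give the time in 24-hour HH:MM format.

19:00

1 March 2019 is a Friday, so the first Friday is March 1 and the third is March 15.
1 September 2019 is a Sunday, so the first Saturday is September 7 and the second is September 14.
March 17, 2019 falls between 15 March and 14 September, so daylight saving is in effect and Othast Republic is at UTC+02:00.
21:00 local − 2h = 19:00 UTC.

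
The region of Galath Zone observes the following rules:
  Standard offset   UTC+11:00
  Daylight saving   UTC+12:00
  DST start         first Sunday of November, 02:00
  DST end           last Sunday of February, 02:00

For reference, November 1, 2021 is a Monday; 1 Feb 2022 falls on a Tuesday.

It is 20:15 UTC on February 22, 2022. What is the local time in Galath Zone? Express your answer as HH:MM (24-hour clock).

1 November 2021 is a Monday, so the first Sunday is November 7.
1 February 2022 is a Tuesday, so Sundays fall on 6, 13, 20, 27; the last is February 27.
At the standard offset (UTC+11:00), 20:15 UTC + 11h = 07:15 Galath Zone standard time (rolling into the next day, 23 February 2022).
Daylight saving runs 7 November 2021 – 27 February 2022; the standard-time date in Galath Zone, February 23, 2022, is inside that window, so Galath Zone is at UTC+12:00.
20:15 UTC + 12h = 08:15 local (rolling into the next day, 23 February 2022).

08:15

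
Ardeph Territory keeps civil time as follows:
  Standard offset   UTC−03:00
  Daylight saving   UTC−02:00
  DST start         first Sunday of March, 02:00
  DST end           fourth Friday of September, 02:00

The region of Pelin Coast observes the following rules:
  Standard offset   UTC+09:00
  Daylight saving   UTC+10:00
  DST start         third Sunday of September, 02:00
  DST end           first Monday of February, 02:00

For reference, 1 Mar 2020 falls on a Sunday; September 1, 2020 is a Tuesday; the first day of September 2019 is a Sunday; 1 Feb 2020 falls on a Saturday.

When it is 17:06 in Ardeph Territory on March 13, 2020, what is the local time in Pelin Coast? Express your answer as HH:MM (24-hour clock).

1 March 2020 is a Sunday, so the first Sunday is March 1.
1 September 2020 is a Tuesday, so the first Friday is September 4 and the fourth is September 25.
Daylight saving runs 1 March – 25 September; March 13, 2020 is inside that window, so Ardeph Territory is at UTC−02:00.
17:06 Ardeph Territory + 2h = 19:06 UTC.
1 September 2019 is a Sunday, so the first Sunday is September 1 and the third is September 15.
1 February 2020 is a Saturday, so the first Monday is February 3.
At the standard offset (UTC+09:00), 19:06 UTC + 9h = 04:06 Pelin Coast standard time (rolling into the next day, 14 March 2020).
Daylight saving runs 15 September 2019 – 3 February 2020; the standard-time date in Pelin Coast, March 14, 2020, is outside that window, so Pelin Coast is on standard time at UTC+09:00.
19:06 UTC + 9h = 04:06 Pelin Coast (rolling into the next day, 14 March 2020).

04:06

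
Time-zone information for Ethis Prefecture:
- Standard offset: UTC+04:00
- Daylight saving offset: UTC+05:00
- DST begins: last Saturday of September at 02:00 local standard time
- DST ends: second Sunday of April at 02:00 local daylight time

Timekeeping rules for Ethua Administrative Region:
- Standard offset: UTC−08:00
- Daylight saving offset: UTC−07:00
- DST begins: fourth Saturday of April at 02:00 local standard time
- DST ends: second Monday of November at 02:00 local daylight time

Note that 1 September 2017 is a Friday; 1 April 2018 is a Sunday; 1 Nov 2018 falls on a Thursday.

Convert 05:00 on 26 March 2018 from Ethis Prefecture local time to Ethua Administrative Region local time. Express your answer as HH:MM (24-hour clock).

16:00

1 September 2017 is a Friday, so Saturdays fall on 2, 9, 16, 23, 30; the last is September 30.
1 April 2018 is a Sunday, so the first Sunday is April 1 and the second is April 8.
26 March 2018 lies within the daylight-saving period (30 September 2017 – 8 April 2018), so Ethis Prefecture is on daylight time, UTC+05:00.
05:00 Ethis Prefecture − 5h = 00:00 UTC.
1 April 2018 is a Sunday, so the first Saturday is April 7 and the fourth is April 28.
1 November 2018 is a Thursday, so the first Monday is November 5 and the second is November 12.
At the standard offset (UTC−08:00), 00:00 UTC − 8h = 16:00 Ethua Administrative Region standard time (rolling into the previous day, 25 March 2018).
The standard-time date in Ethua Administrative Region, 25 March 2018, is outside the daylight-saving period (28 April – 12 November), so Ethua Administrative Region is on standard time, UTC−08:00.
00:00 UTC − 8h = 16:00 Ethua Administrative Region (rolling into the previous day, 25 March 2018).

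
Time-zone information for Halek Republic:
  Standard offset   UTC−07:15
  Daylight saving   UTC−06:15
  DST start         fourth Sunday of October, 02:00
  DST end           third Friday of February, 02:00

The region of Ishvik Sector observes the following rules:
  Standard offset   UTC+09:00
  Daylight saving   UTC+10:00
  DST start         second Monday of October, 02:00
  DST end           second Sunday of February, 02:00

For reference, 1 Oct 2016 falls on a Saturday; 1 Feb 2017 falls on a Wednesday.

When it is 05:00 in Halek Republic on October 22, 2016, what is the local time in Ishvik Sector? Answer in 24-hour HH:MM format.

22:15

1 October 2016 is a Saturday, so the first Sunday is October 2 and the fourth is October 23.
1 February 2017 is a Wednesday, so the first Friday is February 3 and the third is February 17.
October 22, 2016 does not fall between 23 October 2016 and 17 February 2017, so daylight saving is not in effect and Halek Republic is at UTC−07:15.
05:00 Halek Republic + 7h15m = 12:15 UTC.
1 October 2016 is a Saturday, so the first Monday is October 3 and the second is October 10.
1 February 2017 is a Wednesday, so the first Sunday is February 5 and the second is February 12.
At the standard offset (UTC+09:00), 12:15 UTC + 9h = 21:15 Ishvik Sector standard time.
Daylight saving runs 10 October 2016 – 12 February 2017; the standard-time date in Ishvik Sector, October 22, 2016, is inside that window, so Ishvik Sector is at UTC+10:00.
12:15 UTC + 10h = 22:15 Ishvik Sector.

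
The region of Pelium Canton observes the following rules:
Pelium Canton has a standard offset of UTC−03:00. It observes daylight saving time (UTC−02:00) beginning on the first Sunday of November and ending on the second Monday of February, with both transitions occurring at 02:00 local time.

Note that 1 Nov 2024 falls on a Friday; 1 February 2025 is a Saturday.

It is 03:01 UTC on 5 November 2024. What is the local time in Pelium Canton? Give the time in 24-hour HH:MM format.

1 November 2024 is a Friday, so the first Sunday is November 3.
1 February 2025 is a Saturday, so the first Monday is February 3 and the second is February 10.
At the standard offset (UTC−03:00), 03:01 UTC − 3h = 00:01 Pelium Canton standard time.
The standard-time date in Pelium Canton, 5 November 2024, falls between 3 November 2024 and 10 February 2025, so daylight saving is in effect and Pelium Canton is at UTC−02:00.
03:01 UTC − 2h = 01:01 local.

01:01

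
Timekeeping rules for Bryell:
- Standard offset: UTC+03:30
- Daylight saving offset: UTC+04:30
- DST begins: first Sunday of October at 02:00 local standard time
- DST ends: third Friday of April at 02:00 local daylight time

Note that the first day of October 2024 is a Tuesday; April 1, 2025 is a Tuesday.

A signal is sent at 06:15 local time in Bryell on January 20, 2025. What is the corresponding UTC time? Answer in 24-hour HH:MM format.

01:45

1 October 2024 is a Tuesday, so the first Sunday is October 6.
1 April 2025 is a Tuesday, so the first Friday is April 4 and the third is April 18.
January 20, 2025 lies within the daylight-saving period (6 October 2024 – 18 April 2025), so Bryell is on daylight time, UTC+04:30.
06:15 local − 4h30m = 01:45 UTC.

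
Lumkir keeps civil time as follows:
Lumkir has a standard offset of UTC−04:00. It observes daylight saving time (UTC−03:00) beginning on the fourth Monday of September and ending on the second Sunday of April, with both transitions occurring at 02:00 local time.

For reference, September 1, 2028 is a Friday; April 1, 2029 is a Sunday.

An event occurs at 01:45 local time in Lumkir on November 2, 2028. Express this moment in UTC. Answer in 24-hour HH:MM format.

04:45

1 September 2028 is a Friday, so the first Monday is September 4 and the fourth is September 25.
1 April 2029 is a Sunday, so the first Sunday is April 1 and the second is April 8.
Daylight saving runs 25 September 2028 – 8 April 2029; November 2, 2028 is inside that window, so Lumkir is at UTC−03:00.
01:45 local + 3h = 04:45 UTC.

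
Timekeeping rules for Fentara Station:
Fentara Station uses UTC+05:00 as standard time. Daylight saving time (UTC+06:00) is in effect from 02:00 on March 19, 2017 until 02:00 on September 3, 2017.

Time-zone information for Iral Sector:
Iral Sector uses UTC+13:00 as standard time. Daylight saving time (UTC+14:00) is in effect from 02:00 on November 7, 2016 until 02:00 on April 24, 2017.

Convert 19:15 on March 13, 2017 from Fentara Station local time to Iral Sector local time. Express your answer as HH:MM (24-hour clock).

Daylight saving runs 19 March – 3 September; March 13, 2017 is outside that window, so Fentara Station is on standard time at UTC+05:00.
19:15 Fentara Station − 5h = 14:15 UTC.
At the standard offset (UTC+13:00), 14:15 UTC + 13h = 03:15 Iral Sector standard time (rolling into the next day, 14 March 2017).
Daylight saving runs 7 November 2016 – 24 April 2017; the standard-time date in Iral Sector, March 14, 2017, is inside that window, so Iral Sector is at UTC+14:00.
14:15 UTC + 14h = 04:15 Iral Sector (rolling into the next day, 14 March 2017).

04:15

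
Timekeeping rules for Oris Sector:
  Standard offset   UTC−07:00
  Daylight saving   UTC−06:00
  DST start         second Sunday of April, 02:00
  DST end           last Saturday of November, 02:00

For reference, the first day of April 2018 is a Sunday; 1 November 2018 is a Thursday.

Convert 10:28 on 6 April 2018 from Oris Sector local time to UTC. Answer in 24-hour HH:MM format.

1 April 2018 is a Sunday, so the first Sunday is April 1 and the second is April 8.
1 November 2018 is a Thursday, so Saturdays fall on 3, 10, 17, 24; the last is November 24.
6 April 2018 is outside the daylight-saving period (8 April – 24 November), so Oris Sector is on standard time, UTC−07:00.
10:28 local + 7h = 17:28 UTC.

17:28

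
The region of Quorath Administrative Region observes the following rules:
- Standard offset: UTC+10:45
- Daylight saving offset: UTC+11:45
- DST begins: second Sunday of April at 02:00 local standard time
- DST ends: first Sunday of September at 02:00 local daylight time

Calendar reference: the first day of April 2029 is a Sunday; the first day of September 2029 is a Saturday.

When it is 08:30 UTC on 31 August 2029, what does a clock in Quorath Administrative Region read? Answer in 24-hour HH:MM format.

20:15

1 April 2029 is a Sunday, so the first Sunday is April 1 and the second is April 8.
1 September 2029 is a Saturday, so the first Sunday is September 2.
At the standard offset (UTC+10:45), 08:30 UTC + 10h45m = 19:15 Quorath Administrative Region standard time.
Daylight saving runs 8 April – 2 September; the standard-time date in Quorath Administrative Region, 31 August 2029, is inside that window, so Quorath Administrative Region is at UTC+11:45.
08:30 UTC + 11h45m = 20:15 local.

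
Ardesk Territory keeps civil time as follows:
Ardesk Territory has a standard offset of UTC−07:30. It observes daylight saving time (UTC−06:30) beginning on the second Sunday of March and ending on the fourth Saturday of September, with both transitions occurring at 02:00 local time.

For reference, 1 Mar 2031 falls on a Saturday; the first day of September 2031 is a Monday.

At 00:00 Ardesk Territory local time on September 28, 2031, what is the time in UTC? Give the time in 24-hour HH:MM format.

07:30

1 March 2031 is a Saturday, so the first Sunday is March 2 and the second is March 9.
1 September 2031 is a Monday, so the first Saturday is September 6 and the fourth is September 27.
September 28, 2031 does not fall between 9 March and 27 September, so daylight saving is not in effect and Ardesk Territory is at UTC−07:30.
00:00 local + 7h30m = 07:30 UTC.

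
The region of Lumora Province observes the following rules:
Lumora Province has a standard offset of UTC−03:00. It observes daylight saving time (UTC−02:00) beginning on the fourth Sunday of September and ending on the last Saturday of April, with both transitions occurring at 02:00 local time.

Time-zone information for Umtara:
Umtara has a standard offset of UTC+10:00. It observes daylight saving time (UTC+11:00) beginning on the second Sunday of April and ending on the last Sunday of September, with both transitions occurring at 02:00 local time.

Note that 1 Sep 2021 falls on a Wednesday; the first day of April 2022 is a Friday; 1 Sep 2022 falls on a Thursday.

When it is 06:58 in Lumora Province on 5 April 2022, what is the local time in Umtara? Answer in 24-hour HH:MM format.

1 September 2021 is a Wednesday, so the first Sunday is September 5 and the fourth is September 26.
1 April 2022 is a Friday, so Saturdays fall on 2, 9, 16, 23, 30; the last is April 30.
5 April 2022 lies within the daylight-saving period (26 September 2021 – 30 April 2022), so Lumora Province is on daylight time, UTC−02:00.
06:58 Lumora Province + 2h = 08:58 UTC.
1 April 2022 is a Friday, so the first Sunday is April 3 and the second is April 10.
1 September 2022 is a Thursday, so Sundays fall on 4, 11, 18, 25; the last is September 25.
At the standard offset (UTC+10:00), 08:58 UTC + 10h = 18:58 Umtara standard time.
The standard-time date in Umtara, 5 April 2022, does not fall between 10 April and 25 September, so daylight saving is not in effect and Umtara is at UTC+10:00.
08:58 UTC + 10h = 18:58 Umtara.

18:58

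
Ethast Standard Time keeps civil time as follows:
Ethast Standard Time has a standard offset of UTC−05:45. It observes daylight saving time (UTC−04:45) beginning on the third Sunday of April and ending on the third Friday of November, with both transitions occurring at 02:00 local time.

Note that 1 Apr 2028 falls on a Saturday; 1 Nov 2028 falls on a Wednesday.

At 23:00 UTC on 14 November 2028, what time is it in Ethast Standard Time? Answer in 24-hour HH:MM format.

1 April 2028 is a Saturday, so the first Sunday is April 2 and the third is April 16.
1 November 2028 is a Wednesday, so the first Friday is November 3 and the third is November 17.
At the standard offset (UTC−05:45), 23:00 UTC − 5h45m = 17:15 Ethast Standard Time standard time.
Daylight saving runs 16 April – 17 November; the standard-time date in Ethast Standard Time, 14 November 2028, is inside that window, so Ethast Standard Time is at UTC−04:45.
23:00 UTC − 4h45m = 18:15 local.

18:15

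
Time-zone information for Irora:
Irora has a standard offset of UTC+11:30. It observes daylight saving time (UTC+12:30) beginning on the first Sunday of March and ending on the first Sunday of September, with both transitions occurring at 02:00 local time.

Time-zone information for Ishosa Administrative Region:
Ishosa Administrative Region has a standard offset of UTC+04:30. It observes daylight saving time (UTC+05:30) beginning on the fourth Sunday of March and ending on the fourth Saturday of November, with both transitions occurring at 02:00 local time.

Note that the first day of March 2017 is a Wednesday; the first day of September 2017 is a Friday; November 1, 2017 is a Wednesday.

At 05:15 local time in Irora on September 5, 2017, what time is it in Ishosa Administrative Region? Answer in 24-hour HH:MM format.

23:15

1 March 2017 is a Wednesday, so the first Sunday is March 5.
1 September 2017 is a Friday, so the first Sunday is September 3.
September 5, 2017 is outside the daylight-saving period (5 March – 3 September), so Irora is on standard time, UTC+11:30.
05:15 Irora − 11h30m = 17:45 UTC (rolling into the previous day, 4 September 2017).
1 March 2017 is a Wednesday, so the first Sunday is March 5 and the fourth is March 26.
1 November 2017 is a Wednesday, so the first Saturday is November 4 and the fourth is November 25.
At the standard offset (UTC+04:30), 17:45 UTC + 4h30m = 22:15 Ishosa Administrative Region standard time.
Daylight saving runs 26 March – 25 November; the standard-time date in Ishosa Administrative Region, September 4, 2017, is inside that window, so Ishosa Administrative Region is at UTC+05:30.
17:45 UTC + 5h30m = 23:15 Ishosa Administrative Region.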